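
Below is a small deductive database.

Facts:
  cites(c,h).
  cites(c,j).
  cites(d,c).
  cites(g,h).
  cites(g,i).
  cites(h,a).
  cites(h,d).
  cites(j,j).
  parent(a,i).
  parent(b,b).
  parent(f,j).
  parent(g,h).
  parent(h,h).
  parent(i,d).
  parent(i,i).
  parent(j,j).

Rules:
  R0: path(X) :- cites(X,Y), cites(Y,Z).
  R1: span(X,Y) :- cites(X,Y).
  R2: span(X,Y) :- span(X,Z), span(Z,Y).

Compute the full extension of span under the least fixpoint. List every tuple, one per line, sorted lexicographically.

span(c,a)
span(c,c)
span(c,d)
span(c,h)
span(c,j)
span(d,a)
span(d,c)
span(d,d)
span(d,h)
span(d,j)
span(g,a)
span(g,c)
span(g,d)
span(g,h)
span(g,i)
span(g,j)
span(h,a)
span(h,c)
span(h,d)
span(h,h)
span(h,j)
span(j,j)

round 1: derive span(c,h) via R1 from cites(c,h)
round 1: derive span(c,j) via R1 from cites(c,j)
round 1: derive span(d,c) via R1 from cites(d,c)
round 1: derive span(g,h) via R1 from cites(g,h)
round 1: derive span(g,i) via R1 from cites(g,i)
round 1: derive span(h,a) via R1 from cites(h,a)
round 1: derive span(h,d) via R1 from cites(h,d)
round 1: derive span(j,j) via R1 from cites(j,j)
round 2: derive span(c,a) via R2 from span(c,h), span(h,a)
round 2: derive span(c,d) via R2 from span(c,h), span(h,d)
round 2: derive span(d,h) via R2 from span(d,c), span(c,h)
round 2: derive span(d,j) via R2 from span(d,c), span(c,j)
round 2: derive span(g,a) via R2 from span(g,h), span(h,a)
round 2: derive span(g,d) via R2 from span(g,h), span(h,d)
round 2: derive span(h,c) via R2 from span(h,d), span(d,c)
round 3: derive span(c,c) via R2 from span(c,d), span(d,c)
round 3: derive span(d,a) via R2 from span(d,c), span(c,a)
round 3: derive span(d,d) via R2 from span(d,c), span(c,d)
round 3: derive span(g,c) via R2 from span(g,d), span(d,c)
round 3: derive span(g,j) via R2 from span(g,d), span(d,j)
round 3: derive span(h,h) via R2 from span(h,c), span(c,h)
round 3: derive span(h,j) via R2 from span(h,c), span(c,j)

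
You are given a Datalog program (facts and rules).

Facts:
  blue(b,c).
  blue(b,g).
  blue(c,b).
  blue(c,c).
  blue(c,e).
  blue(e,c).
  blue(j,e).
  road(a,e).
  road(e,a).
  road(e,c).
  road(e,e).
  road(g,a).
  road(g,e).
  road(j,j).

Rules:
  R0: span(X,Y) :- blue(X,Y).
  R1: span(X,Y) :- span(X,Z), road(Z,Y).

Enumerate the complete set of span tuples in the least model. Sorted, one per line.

round 1: derive span(b,c) via R0 from blue(b,c)
round 1: derive span(b,g) via R0 from blue(b,g)
round 1: derive span(c,b) via R0 from blue(c,b)
round 1: derive span(c,c) via R0 from blue(c,c)
round 1: derive span(c,e) via R0 from blue(c,e)
round 1: derive span(e,c) via R0 from blue(e,c)
round 1: derive span(j,e) via R0 from blue(j,e)
round 2: derive span(b,a) via R1 from span(b,g), road(g,a)
round 2: derive span(b,e) via R1 from span(b,g), road(g,e)
round 2: derive span(c,a) via R1 from span(c,e), road(e,a)
round 2: derive span(j,a) via R1 from span(j,e), road(e,a)
round 2: derive span(j,c) via R1 from span(j,e), road(e,c)

span(b,a)
span(b,c)
span(b,e)
span(b,g)
span(c,a)
span(c,b)
span(c,c)
span(c,e)
span(e,c)
span(j,a)
span(j,c)
span(j,e)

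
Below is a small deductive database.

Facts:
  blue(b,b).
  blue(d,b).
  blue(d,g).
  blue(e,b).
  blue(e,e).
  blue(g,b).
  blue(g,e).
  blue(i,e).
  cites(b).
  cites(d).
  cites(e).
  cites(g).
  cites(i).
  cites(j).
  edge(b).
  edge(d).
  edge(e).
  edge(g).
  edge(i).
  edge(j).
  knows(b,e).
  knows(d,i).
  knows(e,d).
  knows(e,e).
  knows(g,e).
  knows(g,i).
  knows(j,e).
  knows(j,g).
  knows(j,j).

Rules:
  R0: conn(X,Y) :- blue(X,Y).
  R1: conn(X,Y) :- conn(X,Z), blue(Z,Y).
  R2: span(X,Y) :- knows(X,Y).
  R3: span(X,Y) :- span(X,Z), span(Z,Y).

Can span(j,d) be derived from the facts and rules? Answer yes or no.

round 1: derive span(b,e) via R2 from knows(b,e)
round 1: derive span(d,i) via R2 from knows(d,i)
round 1: derive span(e,d) via R2 from knows(e,d)
round 1: derive span(e,e) via R2 from knows(e,e)
round 1: derive span(g,e) via R2 from knows(g,e)
round 1: derive span(g,i) via R2 from knows(g,i)
round 1: derive span(j,e) via R2 from knows(j,e)
round 1: derive span(j,g) via R2 from knows(j,g)
round 1: derive span(j,j) via R2 from knows(j,j)
round 2: derive span(b,d) via R3 from span(b,e), span(e,d)
round 2: derive span(e,i) via R3 from span(e,d), span(d,i)
round 2: derive span(g,d) via R3 from span(g,e), span(e,d)
round 2: derive span(j,d) via R3 from span(j,e), span(e,d)
round 2: derive span(j,i) via R3 from span(j,g), span(g,i)
round 3: derive span(b,i) via R3 from span(b,d), span(d,i)

yes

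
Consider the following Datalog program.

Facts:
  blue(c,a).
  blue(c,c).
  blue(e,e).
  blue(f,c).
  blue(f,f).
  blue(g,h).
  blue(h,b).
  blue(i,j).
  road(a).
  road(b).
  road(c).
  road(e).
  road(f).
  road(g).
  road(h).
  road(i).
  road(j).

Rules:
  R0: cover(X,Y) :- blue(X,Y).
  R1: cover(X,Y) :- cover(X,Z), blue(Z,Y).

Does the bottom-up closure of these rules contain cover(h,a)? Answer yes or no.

round 1: derive cover(c,a) via R0 from blue(c,a)
round 1: derive cover(c,c) via R0 from blue(c,c)
round 1: derive cover(e,e) via R0 from blue(e,e)
round 1: derive cover(f,c) via R0 from blue(f,c)
round 1: derive cover(f,f) via R0 from blue(f,f)
round 1: derive cover(g,h) via R0 from blue(g,h)
round 1: derive cover(h,b) via R0 from blue(h,b)
round 1: derive cover(i,j) via R0 from blue(i,j)
round 2: derive cover(f,a) via R1 from cover(f,c), blue(c,a)
round 2: derive cover(g,b) via R1 from cover(g,h), blue(h,b)

no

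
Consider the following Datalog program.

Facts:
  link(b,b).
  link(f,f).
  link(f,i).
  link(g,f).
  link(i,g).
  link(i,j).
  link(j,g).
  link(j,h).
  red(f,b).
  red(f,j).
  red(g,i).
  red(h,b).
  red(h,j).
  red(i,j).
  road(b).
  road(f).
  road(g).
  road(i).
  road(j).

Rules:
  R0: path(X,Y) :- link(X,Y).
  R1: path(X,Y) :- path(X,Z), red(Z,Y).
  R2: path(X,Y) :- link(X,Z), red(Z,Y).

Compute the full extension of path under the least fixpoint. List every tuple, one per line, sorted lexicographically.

round 1: derive path(b,b) via R0 from link(b,b)
round 1: derive path(f,f) via R0 from link(f,f)
round 1: derive path(f,i) via R0 from link(f,i)
round 1: derive path(g,f) via R0 from link(g,f)
round 1: derive path(i,g) via R0 from link(i,g)
round 1: derive path(i,j) via R0 from link(i,j)
round 1: derive path(j,g) via R0 from link(j,g)
round 1: derive path(j,h) via R0 from link(j,h)
round 1: derive path(f,b) via R2 from link(f,f), red(f,b)
round 1: derive path(f,j) via R2 from link(f,f), red(f,j)
round 1: derive path(g,b) via R2 from link(g,f), red(f,b)
round 1: derive path(g,j) via R2 from link(g,f), red(f,j)
round 1: derive path(i,i) via R2 from link(i,g), red(g,i)
round 1: derive path(j,b) via R2 from link(j,h), red(h,b)
round 1: derive path(j,i) via R2 from link(j,g), red(g,i)
round 1: derive path(j,j) via R2 from link(j,h), red(h,j)

path(b,b)
path(f,b)
path(f,f)
path(f,i)
path(f,j)
path(g,b)
path(g,f)
path(g,j)
path(i,g)
path(i,i)
path(i,j)
path(j,b)
path(j,g)
path(j,h)
path(j,i)
path(j,j)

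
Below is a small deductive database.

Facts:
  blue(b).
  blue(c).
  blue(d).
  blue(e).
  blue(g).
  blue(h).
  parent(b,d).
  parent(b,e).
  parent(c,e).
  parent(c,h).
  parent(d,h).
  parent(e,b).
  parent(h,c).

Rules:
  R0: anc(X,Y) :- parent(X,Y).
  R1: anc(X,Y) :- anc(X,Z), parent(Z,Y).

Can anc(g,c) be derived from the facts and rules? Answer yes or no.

no

round 1: derive anc(b,d) via R0 from parent(b,d)
round 1: derive anc(b,e) via R0 from parent(b,e)
round 1: derive anc(c,e) via R0 from parent(c,e)
round 1: derive anc(c,h) via R0 from parent(c,h)
round 1: derive anc(d,h) via R0 from parent(d,h)
round 1: derive anc(e,b) via R0 from parent(e,b)
round 1: derive anc(h,c) via R0 from parent(h,c)
round 2: derive anc(b,b) via R1 from anc(b,e), parent(e,b)
round 2: derive anc(b,h) via R1 from anc(b,d), parent(d,h)
round 2: derive anc(c,b) via R1 from anc(c,e), parent(e,b)
round 2: derive anc(c,c) via R1 from anc(c,h), parent(h,c)
round 2: derive anc(d,c) via R1 from anc(d,h), parent(h,c)
round 2: derive anc(e,d) via R1 from anc(e,b), parent(b,d)
round 2: derive anc(e,e) via R1 from anc(e,b), parent(b,e)
round 2: derive anc(h,e) via R1 from anc(h,c), parent(c,e)
round 2: derive anc(h,h) via R1 from anc(h,c), parent(c,h)
round 3: derive anc(b,c) via R1 from anc(b,h), parent(h,c)
round 3: derive anc(c,d) via R1 from anc(c,b), parent(b,d)
round 3: derive anc(d,e) via R1 from anc(d,c), parent(c,e)
round 3: derive anc(e,h) via R1 from anc(e,d), parent(d,h)
round 3: derive anc(h,b) via R1 from anc(h,e), parent(e,b)
round 4: derive anc(d,b) via R1 from anc(d,e), parent(e,b)
round 4: derive anc(e,c) via R1 from anc(e,h), parent(h,c)
round 4: derive anc(h,d) via R1 from anc(h,b), parent(b,d)
round 5: derive anc(d,d) via R1 from anc(d,b), parent(b,d)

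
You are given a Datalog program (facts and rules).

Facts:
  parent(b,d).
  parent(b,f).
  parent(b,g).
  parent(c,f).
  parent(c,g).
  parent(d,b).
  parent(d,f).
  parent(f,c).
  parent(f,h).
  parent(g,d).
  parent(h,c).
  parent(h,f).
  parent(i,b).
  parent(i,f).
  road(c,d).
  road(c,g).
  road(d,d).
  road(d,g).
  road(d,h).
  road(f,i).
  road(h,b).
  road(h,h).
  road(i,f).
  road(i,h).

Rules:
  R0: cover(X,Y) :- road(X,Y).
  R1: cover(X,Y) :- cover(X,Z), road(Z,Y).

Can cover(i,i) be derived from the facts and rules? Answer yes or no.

yes

round 1: derive cover(c,d) via R0 from road(c,d)
round 1: derive cover(c,g) via R0 from road(c,g)
round 1: derive cover(d,d) via R0 from road(d,d)
round 1: derive cover(d,g) via R0 from road(d,g)
round 1: derive cover(d,h) via R0 from road(d,h)
round 1: derive cover(f,i) via R0 from road(f,i)
round 1: derive cover(h,b) via R0 from road(h,b)
round 1: derive cover(h,h) via R0 from road(h,h)
round 1: derive cover(i,f) via R0 from road(i,f)
round 1: derive cover(i,h) via R0 from road(i,h)
round 2: derive cover(c,h) via R1 from cover(c,d), road(d,h)
round 2: derive cover(d,b) via R1 from cover(d,h), road(h,b)
round 2: derive cover(f,f) via R1 from cover(f,i), road(i,f)
round 2: derive cover(f,h) via R1 from cover(f,i), road(i,h)
round 2: derive cover(i,b) via R1 from cover(i,h), road(h,b)
round 2: derive cover(i,i) via R1 from cover(i,f), road(f,i)
round 3: derive cover(c,b) via R1 from cover(c,h), road(h,b)
round 3: derive cover(f,b) via R1 from cover(f,h), road(h,b)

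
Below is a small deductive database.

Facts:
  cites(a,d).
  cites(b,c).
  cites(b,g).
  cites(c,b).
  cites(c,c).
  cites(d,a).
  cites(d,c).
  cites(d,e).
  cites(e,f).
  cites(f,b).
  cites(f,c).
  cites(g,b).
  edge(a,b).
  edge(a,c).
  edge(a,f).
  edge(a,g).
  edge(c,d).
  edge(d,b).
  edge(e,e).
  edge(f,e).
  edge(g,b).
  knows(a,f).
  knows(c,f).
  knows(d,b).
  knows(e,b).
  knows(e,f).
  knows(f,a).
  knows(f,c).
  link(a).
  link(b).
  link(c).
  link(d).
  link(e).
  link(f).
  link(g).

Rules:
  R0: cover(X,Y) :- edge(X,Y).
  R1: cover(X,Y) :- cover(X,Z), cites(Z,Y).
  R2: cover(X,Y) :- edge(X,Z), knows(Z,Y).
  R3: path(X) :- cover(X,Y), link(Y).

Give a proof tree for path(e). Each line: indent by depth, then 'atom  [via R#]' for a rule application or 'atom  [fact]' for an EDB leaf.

path(e)  [via R3]
  cover(e,b)  [via R2]
    edge(e,e)  [fact]
    knows(e,b)  [fact]
  link(b)  [fact]

round 1: derive cover(a,b) via R0 from edge(a,b)
round 1: derive cover(a,c) via R0 from edge(a,c)
round 1: derive cover(a,f) via R0 from edge(a,f)
round 1: derive cover(a,g) via R0 from edge(a,g)
round 1: derive cover(c,d) via R0 from edge(c,d)
round 1: derive cover(d,b) via R0 from edge(d,b)
round 1: derive cover(e,e) via R0 from edge(e,e)
round 1: derive cover(f,e) via R0 from edge(f,e)
round 1: derive cover(g,b) via R0 from edge(g,b)
round 1: derive cover(a,a) via R2 from edge(a,f), knows(f,a)
round 1: derive cover(c,b) via R2 from edge(c,d), knows(d,b)
round 1: derive cover(e,b) via R2 from edge(e,e), knows(e,b)
round 1: derive cover(e,f) via R2 from edge(e,e), knows(e,f)
round 1: derive cover(f,b) via R2 from edge(f,e), knows(e,b)
round 1: derive cover(f,f) via R2 from edge(f,e), knows(e,f)
round 2: derive cover(a,d) via R1 from cover(a,a), cites(a,d)
round 2: derive cover(c,a) via R1 from cover(c,d), cites(d,a)
round 2: derive cover(c,c) via R1 from cover(c,b), cites(b,c)
round 2: derive cover(c,e) via R1 from cover(c,d), cites(d,e)
round 2: derive cover(c,g) via R1 from cover(c,b), cites(b,g)
round 2: derive cover(d,c) via R1 from cover(d,b), cites(b,c)
round 2: derive cover(d,g) via R1 from cover(d,b), cites(b,g)
round 2: derive cover(e,c) via R1 from cover(e,b), cites(b,c)
round 2: derive cover(e,g) via R1 from cover(e,b), cites(b,g)
round 2: derive cover(f,c) via R1 from cover(f,b), cites(b,c)
round 2: derive cover(f,g) via R1 from cover(f,b), cites(b,g)
round 2: derive cover(g,c) via R1 from cover(g,b), cites(b,c)
round 2: derive cover(g,g) via R1 from cover(g,b), cites(b,g)
round 2: derive path(a) via R3 from cover(a,a), link(a)
round 2: derive path(c) via R3 from cover(c,b), link(b)
round 2: derive path(d) via R3 from cover(d,b), link(b)
round 2: derive path(e) via R3 from cover(e,b), link(b)
round 2: derive path(f) via R3 from cover(f,b), link(b)
round 2: derive path(g) via R3 from cover(g,b), link(b)
round 3: derive cover(a,e) via R1 from cover(a,d), cites(d,e)
round 3: derive cover(c,f) via R1 from cover(c,e), cites(e,f)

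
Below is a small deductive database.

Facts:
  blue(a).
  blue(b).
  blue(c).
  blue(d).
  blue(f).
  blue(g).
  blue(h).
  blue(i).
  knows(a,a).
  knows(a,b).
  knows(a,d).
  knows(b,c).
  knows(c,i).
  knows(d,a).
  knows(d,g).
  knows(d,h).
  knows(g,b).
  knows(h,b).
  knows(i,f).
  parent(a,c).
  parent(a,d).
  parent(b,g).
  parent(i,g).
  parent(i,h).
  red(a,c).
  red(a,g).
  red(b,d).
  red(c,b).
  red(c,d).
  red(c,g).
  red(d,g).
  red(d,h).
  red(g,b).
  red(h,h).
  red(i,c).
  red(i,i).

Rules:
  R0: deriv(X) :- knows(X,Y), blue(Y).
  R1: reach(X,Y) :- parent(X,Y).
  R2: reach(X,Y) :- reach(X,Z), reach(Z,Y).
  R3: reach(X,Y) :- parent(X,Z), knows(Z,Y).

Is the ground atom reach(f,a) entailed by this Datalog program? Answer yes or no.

no

round 1: derive reach(a,c) via R1 from parent(a,c)
round 1: derive reach(a,d) via R1 from parent(a,d)
round 1: derive reach(b,g) via R1 from parent(b,g)
round 1: derive reach(i,g) via R1 from parent(i,g)
round 1: derive reach(i,h) via R1 from parent(i,h)
round 1: derive reach(a,a) via R3 from parent(a,d), knows(d,a)
round 1: derive reach(a,g) via R3 from parent(a,d), knows(d,g)
round 1: derive reach(a,h) via R3 from parent(a,d), knows(d,h)
round 1: derive reach(a,i) via R3 from parent(a,c), knows(c,i)
round 1: derive reach(b,b) via R3 from parent(b,g), knows(g,b)
round 1: derive reach(i,b) via R3 from parent(i,g), knows(g,b)
round 2: derive reach(a,b) via R2 from reach(a,i), reach(i,b)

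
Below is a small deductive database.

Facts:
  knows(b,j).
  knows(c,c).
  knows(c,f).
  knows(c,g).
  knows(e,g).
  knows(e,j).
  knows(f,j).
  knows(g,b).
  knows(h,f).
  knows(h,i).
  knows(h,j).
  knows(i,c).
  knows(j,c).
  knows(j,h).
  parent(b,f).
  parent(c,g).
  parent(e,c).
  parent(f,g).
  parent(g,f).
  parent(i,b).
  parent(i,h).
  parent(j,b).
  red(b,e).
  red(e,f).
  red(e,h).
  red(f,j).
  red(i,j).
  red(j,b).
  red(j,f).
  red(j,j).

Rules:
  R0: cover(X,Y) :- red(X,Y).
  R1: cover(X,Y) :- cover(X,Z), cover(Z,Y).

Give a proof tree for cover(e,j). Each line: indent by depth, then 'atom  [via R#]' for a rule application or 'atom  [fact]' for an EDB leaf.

cover(e,j)  [via R1]
  cover(e,f)  [via R0]
    red(e,f)  [fact]
  cover(f,j)  [via R0]
    red(f,j)  [fact]

round 1: derive cover(b,e) via R0 from red(b,e)
round 1: derive cover(e,f) via R0 from red(e,f)
round 1: derive cover(e,h) via R0 from red(e,h)
round 1: derive cover(f,j) via R0 from red(f,j)
round 1: derive cover(i,j) via R0 from red(i,j)
round 1: derive cover(j,b) via R0 from red(j,b)
round 1: derive cover(j,f) via R0 from red(j,f)
round 1: derive cover(j,j) via R0 from red(j,j)
round 2: derive cover(b,f) via R1 from cover(b,e), cover(e,f)
round 2: derive cover(b,h) via R1 from cover(b,e), cover(e,h)
round 2: derive cover(e,j) via R1 from cover(e,f), cover(f,j)
round 2: derive cover(f,b) via R1 from cover(f,j), cover(j,b)
round 2: derive cover(f,f) via R1 from cover(f,j), cover(j,f)
round 2: derive cover(i,b) via R1 from cover(i,j), cover(j,b)
round 2: derive cover(i,f) via R1 from cover(i,j), cover(j,f)
round 2: derive cover(j,e) via R1 from cover(j,b), cover(b,e)
round 3: derive cover(b,b) via R1 from cover(b,f), cover(f,b)
round 3: derive cover(b,j) via R1 from cover(b,e), cover(e,j)
round 3: derive cover(e,b) via R1 from cover(e,f), cover(f,b)
round 3: derive cover(e,e) via R1 from cover(e,j), cover(j,e)
round 3: derive cover(f,e) via R1 from cover(f,b), cover(b,e)
round 3: derive cover(f,h) via R1 from cover(f,b), cover(b,h)
round 3: derive cover(i,e) via R1 from cover(i,b), cover(b,e)
round 3: derive cover(i,h) via R1 from cover(i,b), cover(b,h)
round 3: derive cover(j,h) via R1 from cover(j,b), cover(b,h)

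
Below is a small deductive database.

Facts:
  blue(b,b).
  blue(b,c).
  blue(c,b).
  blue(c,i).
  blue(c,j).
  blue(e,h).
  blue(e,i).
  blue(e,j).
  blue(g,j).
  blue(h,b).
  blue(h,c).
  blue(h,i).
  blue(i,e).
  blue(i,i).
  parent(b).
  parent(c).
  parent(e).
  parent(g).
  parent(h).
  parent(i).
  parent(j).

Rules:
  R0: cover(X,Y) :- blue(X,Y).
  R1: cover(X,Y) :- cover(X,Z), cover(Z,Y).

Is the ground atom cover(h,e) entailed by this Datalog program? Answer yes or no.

round 1: derive cover(b,b) via R0 from blue(b,b)
round 1: derive cover(b,c) via R0 from blue(b,c)
round 1: derive cover(c,b) via R0 from blue(c,b)
round 1: derive cover(c,i) via R0 from blue(c,i)
round 1: derive cover(c,j) via R0 from blue(c,j)
round 1: derive cover(e,h) via R0 from blue(e,h)
round 1: derive cover(e,i) via R0 from blue(e,i)
round 1: derive cover(e,j) via R0 from blue(e,j)
round 1: derive cover(g,j) via R0 from blue(g,j)
round 1: derive cover(h,b) via R0 from blue(h,b)
round 1: derive cover(h,c) via R0 from blue(h,c)
round 1: derive cover(h,i) via R0 from blue(h,i)
round 1: derive cover(i,e) via R0 from blue(i,e)
round 1: derive cover(i,i) via R0 from blue(i,i)
round 2: derive cover(b,i) via R1 from cover(b,c), cover(c,i)
round 2: derive cover(b,j) via R1 from cover(b,c), cover(c,j)
round 2: derive cover(c,c) via R1 from cover(c,b), cover(b,c)
round 2: derive cover(c,e) via R1 from cover(c,i), cover(i,e)
round 2: derive cover(e,b) via R1 from cover(e,h), cover(h,b)
round 2: derive cover(e,c) via R1 from cover(e,h), cover(h,c)
round 2: derive cover(e,e) via R1 from cover(e,i), cover(i,e)
round 2: derive cover(h,e) via R1 from cover(h,i), cover(i,e)
round 2: derive cover(h,j) via R1 from cover(h,c), cover(c,j)
round 2: derive cover(i,h) via R1 from cover(i,e), cover(e,h)
round 2: derive cover(i,j) via R1 from cover(i,e), cover(e,j)
round 3: derive cover(b,e) via R1 from cover(b,c), cover(c,e)
round 3: derive cover(b,h) via R1 from cover(b,i), cover(i,h)
round 3: derive cover(c,h) via R1 from cover(c,e), cover(e,h)
round 3: derive cover(h,h) via R1 from cover(h,e), cover(e,h)
round 3: derive cover(i,b) via R1 from cover(i,e), cover(e,b)
round 3: derive cover(i,c) via R1 from cover(i,e), cover(e,c)

yes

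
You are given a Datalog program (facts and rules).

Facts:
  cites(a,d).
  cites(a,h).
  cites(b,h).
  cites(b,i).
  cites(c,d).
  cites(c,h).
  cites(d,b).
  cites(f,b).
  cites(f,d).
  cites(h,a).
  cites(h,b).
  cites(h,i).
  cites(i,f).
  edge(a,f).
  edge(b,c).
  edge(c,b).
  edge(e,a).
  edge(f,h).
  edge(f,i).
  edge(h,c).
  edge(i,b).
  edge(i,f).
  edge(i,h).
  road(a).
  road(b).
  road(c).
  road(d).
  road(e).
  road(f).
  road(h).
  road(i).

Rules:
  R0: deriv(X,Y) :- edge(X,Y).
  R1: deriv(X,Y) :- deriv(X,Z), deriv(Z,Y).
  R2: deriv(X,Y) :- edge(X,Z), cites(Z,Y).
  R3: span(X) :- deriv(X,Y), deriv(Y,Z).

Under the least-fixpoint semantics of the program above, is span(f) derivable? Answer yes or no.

yes

round 1: derive deriv(a,f) via R0 from edge(a,f)
round 1: derive deriv(b,c) via R0 from edge(b,c)
round 1: derive deriv(c,b) via R0 from edge(c,b)
round 1: derive deriv(e,a) via R0 from edge(e,a)
round 1: derive deriv(f,h) via R0 from edge(f,h)
round 1: derive deriv(f,i) via R0 from edge(f,i)
round 1: derive deriv(h,c) via R0 from edge(h,c)
round 1: derive deriv(i,b) via R0 from edge(i,b)
round 1: derive deriv(i,f) via R0 from edge(i,f)
round 1: derive deriv(i,h) via R0 from edge(i,h)
round 1: derive deriv(a,b) via R2 from edge(a,f), cites(f,b)
round 1: derive deriv(a,d) via R2 from edge(a,f), cites(f,d)
round 1: derive deriv(b,d) via R2 from edge(b,c), cites(c,d)
round 1: derive deriv(b,h) via R2 from edge(b,c), cites(c,h)
round 1: derive deriv(c,h) via R2 from edge(c,b), cites(b,h)
round 1: derive deriv(c,i) via R2 from edge(c,b), cites(b,i)
round 1: derive deriv(e,d) via R2 from edge(e,a), cites(a,d)
round 1: derive deriv(e,h) via R2 from edge(e,a), cites(a,h)
round 1: derive deriv(f,a) via R2 from edge(f,h), cites(h,a)
round 1: derive deriv(f,b) via R2 from edge(f,h), cites(h,b)
round 1: derive deriv(f,f) via R2 from edge(f,i), cites(i,f)
round 1: derive deriv(h,d) via R2 from edge(h,c), cites(c,d)
round 1: derive deriv(h,h) via R2 from edge(h,c), cites(c,h)
round 1: derive deriv(i,a) via R2 from edge(i,h), cites(h,a)
round 1: derive deriv(i,d) via R2 from edge(i,f), cites(f,d)
round 1: derive deriv(i,i) via R2 from edge(i,b), cites(b,i)
round 2: derive deriv(a,a) via R1 from deriv(a,f), deriv(f,a)
round 2: derive deriv(a,c) via R1 from deriv(a,b), deriv(b,c)
round 2: derive deriv(a,h) via R1 from deriv(a,b), deriv(b,h)
round 2: derive deriv(a,i) via R1 from deriv(a,f), deriv(f,i)
round 2: derive deriv(b,b) via R1 from deriv(b,c), deriv(c,b)
round 2: derive deriv(b,i) via R1 from deriv(b,c), deriv(c,i)
round 2: derive deriv(c,a) via R1 from deriv(c,i), deriv(i,a)
round 2: derive deriv(c,c) via R1 from deriv(c,b), deriv(b,c)
round 2: derive deriv(c,d) via R1 from deriv(c,b), deriv(b,d)
round 2: derive deriv(c,f) via R1 from deriv(c,i), deriv(i,f)
round 2: derive deriv(e,b) via R1 from deriv(e,a), deriv(a,b)
round 2: derive deriv(e,c) via R1 from deriv(e,h), deriv(h,c)
round 2: derive deriv(e,f) via R1 from deriv(e,a), deriv(a,f)
round 2: derive deriv(f,c) via R1 from deriv(f,b), deriv(b,c)
round 2: derive deriv(f,d) via R1 from deriv(f,a), deriv(a,d)
round 2: derive deriv(h,b) via R1 from deriv(h,c), deriv(c,b)
round 2: derive deriv(h,i) via R1 from deriv(h,c), deriv(c,i)
round 2: derive deriv(i,c) via R1 from deriv(i,b), deriv(b,c)
round 2: derive span(a) via R3 from deriv(a,b), deriv(b,c)
round 2: derive span(b) via R3 from deriv(b,c), deriv(c,b)
round 2: derive span(c) via R3 from deriv(c,b), deriv(b,c)
round 2: derive span(e) via R3 from deriv(e,a), deriv(a,b)
round 2: derive span(f) via R3 from deriv(f,a), deriv(a,b)
round 2: derive span(h) via R3 from deriv(h,c), deriv(c,b)
round 2: derive span(i) via R3 from deriv(i,a), deriv(a,b)
round 3: derive deriv(b,a) via R1 from deriv(b,c), deriv(c,a)
round 3: derive deriv(b,f) via R1 from deriv(b,c), deriv(c,f)
round 3: derive deriv(e,i) via R1 from deriv(e,a), deriv(a,i)
round 3: derive deriv(h,a) via R1 from deriv(h,c), deriv(c,a)
round 3: derive deriv(h,f) via R1 from deriv(h,c), deriv(c,f)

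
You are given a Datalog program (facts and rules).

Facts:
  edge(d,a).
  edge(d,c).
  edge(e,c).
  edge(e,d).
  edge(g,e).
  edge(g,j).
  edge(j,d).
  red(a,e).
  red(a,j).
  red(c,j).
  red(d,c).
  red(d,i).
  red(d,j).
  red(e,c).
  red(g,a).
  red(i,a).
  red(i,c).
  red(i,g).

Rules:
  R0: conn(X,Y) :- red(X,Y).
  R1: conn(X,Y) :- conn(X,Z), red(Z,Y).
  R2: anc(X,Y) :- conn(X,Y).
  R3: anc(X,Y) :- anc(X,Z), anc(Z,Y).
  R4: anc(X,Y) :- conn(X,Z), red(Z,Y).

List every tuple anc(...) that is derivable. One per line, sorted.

anc(a,c)
anc(a,e)
anc(a,j)
anc(c,j)
anc(d,a)
anc(d,c)
anc(d,e)
anc(d,g)
anc(d,i)
anc(d,j)
anc(e,c)
anc(e,j)
anc(g,a)
anc(g,c)
anc(g,e)
anc(g,j)
anc(i,a)
anc(i,c)
anc(i,e)
anc(i,g)
anc(i,j)

round 1: derive conn(a,e) via R0 from red(a,e)
round 1: derive conn(a,j) via R0 from red(a,j)
round 1: derive conn(c,j) via R0 from red(c,j)
round 1: derive conn(d,c) via R0 from red(d,c)
round 1: derive conn(d,i) via R0 from red(d,i)
round 1: derive conn(d,j) via R0 from red(d,j)
round 1: derive conn(e,c) via R0 from red(e,c)
round 1: derive conn(g,a) via R0 from red(g,a)
round 1: derive conn(i,a) via R0 from red(i,a)
round 1: derive conn(i,c) via R0 from red(i,c)
round 1: derive conn(i,g) via R0 from red(i,g)
round 2: derive conn(a,c) via R1 from conn(a,e), red(e,c)
round 2: derive conn(d,a) via R1 from conn(d,i), red(i,a)
round 2: derive conn(d,g) via R1 from conn(d,i), red(i,g)
round 2: derive conn(e,j) via R1 from conn(e,c), red(c,j)
round 2: derive conn(g,e) via R1 from conn(g,a), red(a,e)
round 2: derive conn(g,j) via R1 from conn(g,a), red(a,j)
round 2: derive conn(i,e) via R1 from conn(i,a), red(a,e)
round 2: derive conn(i,j) via R1 from conn(i,a), red(a,j)
round 2: derive anc(a,e) via R2 from conn(a,e)
round 2: derive anc(a,j) via R2 from conn(a,j)
round 2: derive anc(c,j) via R2 from conn(c,j)
round 2: derive anc(d,c) via R2 from conn(d,c)
round 2: derive anc(d,i) via R2 from conn(d,i)
round 2: derive anc(d,j) via R2 from conn(d,j)
round 2: derive anc(e,c) via R2 from conn(e,c)
round 2: derive anc(g,a) via R2 from conn(g,a)
round 2: derive anc(i,a) via R2 from conn(i,a)
round 2: derive anc(i,c) via R2 from conn(i,c)
round 2: derive anc(i,g) via R2 from conn(i,g)
round 2: derive anc(a,c) via R4 from conn(a,e), red(e,c)
round 2: derive anc(d,a) via R4 from conn(d,i), red(i,a)
round 2: derive anc(d,g) via R4 from conn(d,i), red(i,g)
round 2: derive anc(e,j) via R4 from conn(e,c), red(c,j)
round 2: derive anc(g,e) via R4 from conn(g,a), red(a,e)
round 2: derive anc(g,j) via R4 from conn(g,a), red(a,j)
round 2: derive anc(i,e) via R4 from conn(i,a), red(a,e)
round 2: derive anc(i,j) via R4 from conn(i,a), red(a,j)
round 3: derive conn(d,e) via R1 from conn(d,a), red(a,e)
round 3: derive conn(g,c) via R1 from conn(g,e), red(e,c)
round 3: derive anc(d,e) via R3 from anc(d,a), anc(a,e)
round 3: derive anc(g,c) via R3 from anc(g,a), anc(a,c)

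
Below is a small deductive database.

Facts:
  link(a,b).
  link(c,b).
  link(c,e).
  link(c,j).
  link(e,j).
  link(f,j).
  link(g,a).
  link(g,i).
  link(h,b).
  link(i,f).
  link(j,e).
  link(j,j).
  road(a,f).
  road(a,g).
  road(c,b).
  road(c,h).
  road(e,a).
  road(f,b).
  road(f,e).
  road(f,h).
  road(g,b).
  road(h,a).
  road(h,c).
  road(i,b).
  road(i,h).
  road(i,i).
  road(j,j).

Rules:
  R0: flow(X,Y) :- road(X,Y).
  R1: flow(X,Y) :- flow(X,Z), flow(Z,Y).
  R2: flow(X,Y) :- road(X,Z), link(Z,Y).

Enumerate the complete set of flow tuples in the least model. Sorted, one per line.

flow(a,a)
flow(a,b)
flow(a,c)
flow(a,e)
flow(a,f)
flow(a,g)
flow(a,h)
flow(a,i)
flow(a,j)
flow(c,a)
flow(c,b)
flow(c,c)
flow(c,e)
flow(c,f)
flow(c,g)
flow(c,h)
flow(c,i)
flow(c,j)
flow(e,a)
flow(e,b)
flow(e,c)
flow(e,e)
flow(e,f)
flow(e,g)
flow(e,h)
flow(e,i)
flow(e,j)
flow(f,a)
flow(f,b)
flow(f,c)
flow(f,e)
flow(f,f)
flow(f,g)
flow(f,h)
flow(f,i)
flow(f,j)
flow(g,b)
flow(h,a)
flow(h,b)
flow(h,c)
flow(h,e)
flow(h,f)
flow(h,g)
flow(h,h)
flow(h,i)
flow(h,j)
flow(i,a)
flow(i,b)
flow(i,c)
flow(i,e)
flow(i,f)
flow(i,g)
flow(i,h)
flow(i,i)
flow(i,j)
flow(j,a)
flow(j,b)
flow(j,c)
flow(j,e)
flow(j,f)
flow(j,g)
flow(j,h)
flow(j,i)
flow(j,j)

round 1: derive flow(a,f) via R0 from road(a,f)
round 1: derive flow(a,g) via R0 from road(a,g)
round 1: derive flow(c,b) via R0 from road(c,b)
round 1: derive flow(c,h) via R0 from road(c,h)
round 1: derive flow(e,a) via R0 from road(e,a)
round 1: derive flow(f,b) via R0 from road(f,b)
round 1: derive flow(f,e) via R0 from road(f,e)
round 1: derive flow(f,h) via R0 from road(f,h)
round 1: derive flow(g,b) via R0 from road(g,b)
round 1: derive flow(h,a) via R0 from road(h,a)
round 1: derive flow(h,c) via R0 from road(h,c)
round 1: derive flow(i,b) via R0 from road(i,b)
round 1: derive flow(i,h) via R0 from road(i,h)
round 1: derive flow(i,i) via R0 from road(i,i)
round 1: derive flow(j,j) via R0 from road(j,j)
round 1: derive flow(a,a) via R2 from road(a,g), link(g,a)
round 1: derive flow(a,i) via R2 from road(a,g), link(g,i)
round 1: derive flow(a,j) via R2 from road(a,f), link(f,j)
round 1: derive flow(e,b) via R2 from road(e,a), link(a,b)
round 1: derive flow(f,j) via R2 from road(f,e), link(e,j)
round 1: derive flow(h,b) via R2 from road(h,a), link(a,b)
round 1: derive flow(h,e) via R2 from road(h,c), link(c,e)
round 1: derive flow(h,j) via R2 from road(h,c), link(c,j)
round 1: derive flow(i,f) via R2 from road(i,i), link(i,f)
round 1: derive flow(j,e) via R2 from road(j,j), link(j,e)
round 2: derive flow(a,b) via R1 from flow(a,f), flow(f,b)
round 2: derive flow(a,e) via R1 from flow(a,f), flow(f,e)
round 2: derive flow(a,h) via R1 from flow(a,f), flow(f,h)
round 2: derive flow(c,a) via R1 from flow(c,h), flow(h,a)
round 2: derive flow(c,c) via R1 from flow(c,h), flow(h,c)
round 2: derive flow(c,e) via R1 from flow(c,h), flow(h,e)
round 2: derive flow(c,j) via R1 from flow(c,h), flow(h,j)
round 2: derive flow(e,f) via R1 from flow(e,a), flow(a,f)
round 2: derive flow(e,g) via R1 from flow(e,a), flow(a,g)
round 2: derive flow(e,i) via R1 from flow(e,a), flow(a,i)
round 2: derive flow(e,j) via R1 from flow(e,a), flow(a,j)
round 2: derive flow(f,a) via R1 from flow(f,e), flow(e,a)
round 2: derive flow(f,c) via R1 from flow(f,h), flow(h,c)
round 2: derive flow(h,f) via R1 from flow(h,a), flow(a,f)
round 2: derive flow(h,g) via R1 from flow(h,a), flow(a,g)
round 2: derive flow(h,h) via R1 from flow(h,c), flow(c,h)
round 2: derive flow(h,i) via R1 from flow(h,a), flow(a,i)
round 2: derive flow(i,a) via R1 from flow(i,h), flow(h,a)
round 2: derive flow(i,c) via R1 from flow(i,h), flow(h,c)
round 2: derive flow(i,e) via R1 from flow(i,f), flow(f,e)
round 2: derive flow(i,j) via R1 from flow(i,f), flow(f,j)
round 2: derive flow(j,a) via R1 from flow(j,e), flow(e,a)
round 2: derive flow(j,b) via R1 from flow(j,e), flow(e,b)
round 3: derive flow(a,c) via R1 from flow(a,f), flow(f,c)
round 3: derive flow(c,f) via R1 from flow(c,a), flow(a,f)
round 3: derive flow(c,g) via R1 from flow(c,a), flow(a,g)
round 3: derive flow(c,i) via R1 from flow(c,a), flow(a,i)
round 3: derive flow(e,c) via R1 from flow(e,f), flow(f,c)
round 3: derive flow(e,e) via R1 from flow(e,a), flow(a,e)
round 3: derive flow(e,h) via R1 from flow(e,a), flow(a,h)
round 3: derive flow(f,f) via R1 from flow(f,a), flow(a,f)
round 3: derive flow(f,g) via R1 from flow(f,a), flow(a,g)
round 3: derive flow(f,i) via R1 from flow(f,a), flow(a,i)
round 3: derive flow(i,g) via R1 from flow(i,a), flow(a,g)
round 3: derive flow(j,f) via R1 from flow(j,a), flow(a,f)
round 3: derive flow(j,g) via R1 from flow(j,a), flow(a,g)
round 3: derive flow(j,h) via R1 from flow(j,a), flow(a,h)
round 3: derive flow(j,i) via R1 from flow(j,a), flow(a,i)
round 4: derive flow(j,c) via R1 from flow(j,a), flow(a,c)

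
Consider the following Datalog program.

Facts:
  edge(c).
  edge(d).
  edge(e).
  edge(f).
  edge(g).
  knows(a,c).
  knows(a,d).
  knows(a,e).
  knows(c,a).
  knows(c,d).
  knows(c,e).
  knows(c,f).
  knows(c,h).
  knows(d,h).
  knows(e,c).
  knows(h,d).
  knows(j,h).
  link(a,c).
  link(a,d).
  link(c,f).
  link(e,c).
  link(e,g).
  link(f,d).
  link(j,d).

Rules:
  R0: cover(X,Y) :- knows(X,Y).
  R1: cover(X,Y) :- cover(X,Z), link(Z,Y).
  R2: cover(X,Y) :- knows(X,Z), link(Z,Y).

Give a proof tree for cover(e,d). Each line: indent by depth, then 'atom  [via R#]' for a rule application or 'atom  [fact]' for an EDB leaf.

cover(e,d)  [via R1]
  cover(e,f)  [via R2]
    knows(e,c)  [fact]
    link(c,f)  [fact]
  link(f,d)  [fact]

round 1: derive cover(a,c) via R0 from knows(a,c)
round 1: derive cover(a,d) via R0 from knows(a,d)
round 1: derive cover(a,e) via R0 from knows(a,e)
round 1: derive cover(c,a) via R0 from knows(c,a)
round 1: derive cover(c,d) via R0 from knows(c,d)
round 1: derive cover(c,e) via R0 from knows(c,e)
round 1: derive cover(c,f) via R0 from knows(c,f)
round 1: derive cover(c,h) via R0 from knows(c,h)
round 1: derive cover(d,h) via R0 from knows(d,h)
round 1: derive cover(e,c) via R0 from knows(e,c)
round 1: derive cover(h,d) via R0 from knows(h,d)
round 1: derive cover(j,h) via R0 from knows(j,h)
round 1: derive cover(a,f) via R2 from knows(a,c), link(c,f)
round 1: derive cover(a,g) via R2 from knows(a,e), link(e,g)
round 1: derive cover(c,c) via R2 from knows(c,a), link(a,c)
round 1: derive cover(c,g) via R2 from knows(c,e), link(e,g)
round 1: derive cover(e,f) via R2 from knows(e,c), link(c,f)
round 2: derive cover(e,d) via R1 from cover(e,f), link(f,d)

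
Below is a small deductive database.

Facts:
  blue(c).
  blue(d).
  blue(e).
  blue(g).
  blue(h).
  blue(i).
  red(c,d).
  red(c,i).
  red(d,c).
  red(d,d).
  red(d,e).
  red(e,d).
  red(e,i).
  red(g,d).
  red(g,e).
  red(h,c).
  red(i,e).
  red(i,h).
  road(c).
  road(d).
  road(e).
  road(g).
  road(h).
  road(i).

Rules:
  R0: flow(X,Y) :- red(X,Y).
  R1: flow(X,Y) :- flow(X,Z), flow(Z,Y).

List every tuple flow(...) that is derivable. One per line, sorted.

round 1: derive flow(c,d) via R0 from red(c,d)
round 1: derive flow(c,i) via R0 from red(c,i)
round 1: derive flow(d,c) via R0 from red(d,c)
round 1: derive flow(d,d) via R0 from red(d,d)
round 1: derive flow(d,e) via R0 from red(d,e)
round 1: derive flow(e,d) via R0 from red(e,d)
round 1: derive flow(e,i) via R0 from red(e,i)
round 1: derive flow(g,d) via R0 from red(g,d)
round 1: derive flow(g,e) via R0 from red(g,e)
round 1: derive flow(h,c) via R0 from red(h,c)
round 1: derive flow(i,e) via R0 from red(i,e)
round 1: derive flow(i,h) via R0 from red(i,h)
round 2: derive flow(c,c) via R1 from flow(c,d), flow(d,c)
round 2: derive flow(c,e) via R1 from flow(c,d), flow(d,e)
round 2: derive flow(c,h) via R1 from flow(c,i), flow(i,h)
round 2: derive flow(d,i) via R1 from flow(d,c), flow(c,i)
round 2: derive flow(e,c) via R1 from flow(e,d), flow(d,c)
round 2: derive flow(e,e) via R1 from flow(e,d), flow(d,e)
round 2: derive flow(e,h) via R1 from flow(e,i), flow(i,h)
round 2: derive flow(g,c) via R1 from flow(g,d), flow(d,c)
round 2: derive flow(g,i) via R1 from flow(g,e), flow(e,i)
round 2: derive flow(h,d) via R1 from flow(h,c), flow(c,d)
round 2: derive flow(h,i) via R1 from flow(h,c), flow(c,i)
round 2: derive flow(i,c) via R1 from flow(i,h), flow(h,c)
round 2: derive flow(i,d) via R1 from flow(i,e), flow(e,d)
round 2: derive flow(i,i) via R1 from flow(i,e), flow(e,i)
round 3: derive flow(d,h) via R1 from flow(d,c), flow(c,h)
round 3: derive flow(g,h) via R1 from flow(g,c), flow(c,h)
round 3: derive flow(h,e) via R1 from flow(h,c), flow(c,e)
round 3: derive flow(h,h) via R1 from flow(h,c), flow(c,h)

flow(c,c)
flow(c,d)
flow(c,e)
flow(c,h)
flow(c,i)
flow(d,c)
flow(d,d)
flow(d,e)
flow(d,h)
flow(d,i)
flow(e,c)
flow(e,d)
flow(e,e)
flow(e,h)
flow(e,i)
flow(g,c)
flow(g,d)
flow(g,e)
flow(g,h)
flow(g,i)
flow(h,c)
flow(h,d)
flow(h,e)
flow(h,h)
flow(h,i)
flow(i,c)
flow(i,d)
flow(i,e)
flow(i,h)
flow(i,i)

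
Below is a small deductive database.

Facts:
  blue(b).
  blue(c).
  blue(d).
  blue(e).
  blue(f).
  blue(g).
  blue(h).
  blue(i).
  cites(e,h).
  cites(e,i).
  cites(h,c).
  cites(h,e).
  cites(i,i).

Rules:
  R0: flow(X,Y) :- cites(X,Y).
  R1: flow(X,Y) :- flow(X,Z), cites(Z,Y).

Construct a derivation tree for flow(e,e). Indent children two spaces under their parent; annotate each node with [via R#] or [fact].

flow(e,e)  [via R1]
  flow(e,h)  [via R0]
    cites(e,h)  [fact]
  cites(h,e)  [fact]

round 1: derive flow(e,h) via R0 from cites(e,h)
round 1: derive flow(e,i) via R0 from cites(e,i)
round 1: derive flow(h,c) via R0 from cites(h,c)
round 1: derive flow(h,e) via R0 from cites(h,e)
round 1: derive flow(i,i) via R0 from cites(i,i)
round 2: derive flow(e,c) via R1 from flow(e,h), cites(h,c)
round 2: derive flow(e,e) via R1 from flow(e,h), cites(h,e)
round 2: derive flow(h,h) via R1 from flow(h,e), cites(e,h)
round 2: derive flow(h,i) via R1 from flow(h,e), cites(e,i)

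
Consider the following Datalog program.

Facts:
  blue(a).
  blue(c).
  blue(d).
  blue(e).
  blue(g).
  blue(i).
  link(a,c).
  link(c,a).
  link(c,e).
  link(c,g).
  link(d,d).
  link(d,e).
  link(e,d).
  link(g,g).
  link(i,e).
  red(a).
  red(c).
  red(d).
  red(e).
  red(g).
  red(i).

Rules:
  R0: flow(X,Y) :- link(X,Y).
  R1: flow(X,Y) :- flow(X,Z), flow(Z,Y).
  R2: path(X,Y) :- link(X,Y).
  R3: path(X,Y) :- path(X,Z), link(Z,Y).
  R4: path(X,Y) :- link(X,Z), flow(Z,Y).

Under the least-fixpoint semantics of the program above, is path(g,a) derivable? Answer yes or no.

round 1: derive flow(a,c) via R0 from link(a,c)
round 1: derive flow(c,a) via R0 from link(c,a)
round 1: derive flow(c,e) via R0 from link(c,e)
round 1: derive flow(c,g) via R0 from link(c,g)
round 1: derive flow(d,d) via R0 from link(d,d)
round 1: derive flow(d,e) via R0 from link(d,e)
round 1: derive flow(e,d) via R0 from link(e,d)
round 1: derive flow(g,g) via R0 from link(g,g)
round 1: derive flow(i,e) via R0 from link(i,e)
round 1: derive path(a,c) via R2 from link(a,c)
round 1: derive path(c,a) via R2 from link(c,a)
round 1: derive path(c,e) via R2 from link(c,e)
round 1: derive path(c,g) via R2 from link(c,g)
round 1: derive path(d,d) via R2 from link(d,d)
round 1: derive path(d,e) via R2 from link(d,e)
round 1: derive path(e,d) via R2 from link(e,d)
round 1: derive path(g,g) via R2 from link(g,g)
round 1: derive path(i,e) via R2 from link(i,e)
round 2: derive flow(a,a) via R1 from flow(a,c), flow(c,a)
round 2: derive flow(a,e) via R1 from flow(a,c), flow(c,e)
round 2: derive flow(a,g) via R1 from flow(a,c), flow(c,g)
round 2: derive flow(c,c) via R1 from flow(c,a), flow(a,c)
round 2: derive flow(c,d) via R1 from flow(c,e), flow(e,d)
round 2: derive flow(e,e) via R1 from flow(e,d), flow(d,e)
round 2: derive flow(i,d) via R1 from flow(i,e), flow(e,d)
round 2: derive path(a,a) via R3 from path(a,c), link(c,a)
round 2: derive path(a,e) via R3 from path(a,c), link(c,e)
round 2: derive path(a,g) via R3 from path(a,c), link(c,g)
round 2: derive path(c,c) via R3 from path(c,a), link(a,c)
round 2: derive path(c,d) via R3 from path(c,e), link(e,d)
round 2: derive path(e,e) via R3 from path(e,d), link(d,e)
round 2: derive path(i,d) via R3 from path(i,e), link(e,d)
round 3: derive flow(a,d) via R1 from flow(a,c), flow(c,d)
round 3: derive path(a,d) via R3 from path(a,e), link(e,d)

no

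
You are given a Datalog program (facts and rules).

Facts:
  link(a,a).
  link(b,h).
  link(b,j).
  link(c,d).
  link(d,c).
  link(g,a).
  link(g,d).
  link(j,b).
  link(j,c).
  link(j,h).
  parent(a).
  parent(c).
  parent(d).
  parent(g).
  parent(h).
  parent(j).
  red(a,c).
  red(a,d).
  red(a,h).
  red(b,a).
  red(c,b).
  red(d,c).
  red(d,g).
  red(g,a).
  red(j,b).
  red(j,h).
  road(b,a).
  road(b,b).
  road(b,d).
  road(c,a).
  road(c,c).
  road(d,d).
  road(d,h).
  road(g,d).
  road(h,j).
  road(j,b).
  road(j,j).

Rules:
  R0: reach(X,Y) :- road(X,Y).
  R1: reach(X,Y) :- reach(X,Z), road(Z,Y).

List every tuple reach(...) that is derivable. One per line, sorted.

round 1: derive reach(b,a) via R0 from road(b,a)
round 1: derive reach(b,b) via R0 from road(b,b)
round 1: derive reach(b,d) via R0 from road(b,d)
round 1: derive reach(c,a) via R0 from road(c,a)
round 1: derive reach(c,c) via R0 from road(c,c)
round 1: derive reach(d,d) via R0 from road(d,d)
round 1: derive reach(d,h) via R0 from road(d,h)
round 1: derive reach(g,d) via R0 from road(g,d)
round 1: derive reach(h,j) via R0 from road(h,j)
round 1: derive reach(j,b) via R0 from road(j,b)
round 1: derive reach(j,j) via R0 from road(j,j)
round 2: derive reach(b,h) via R1 from reach(b,d), road(d,h)
round 2: derive reach(d,j) via R1 from reach(d,h), road(h,j)
round 2: derive reach(g,h) via R1 from reach(g,d), road(d,h)
round 2: derive reach(h,b) via R1 from reach(h,j), road(j,b)
round 2: derive reach(j,a) via R1 from reach(j,b), road(b,a)
round 2: derive reach(j,d) via R1 from reach(j,b), road(b,d)
round 3: derive reach(b,j) via R1 from reach(b,h), road(h,j)
round 3: derive reach(d,b) via R1 from reach(d,j), road(j,b)
round 3: derive reach(g,j) via R1 from reach(g,h), road(h,j)
round 3: derive reach(h,a) via R1 from reach(h,b), road(b,a)
round 3: derive reach(h,d) via R1 from reach(h,b), road(b,d)
round 3: derive reach(j,h) via R1 from reach(j,d), road(d,h)
round 4: derive reach(d,a) via R1 from reach(d,b), road(b,a)
round 4: derive reach(g,b) via R1 from reach(g,j), road(j,b)
round 4: derive reach(h,h) via R1 from reach(h,d), road(d,h)
round 5: derive reach(g,a) via R1 from reach(g,b), road(b,a)

reach(b,a)
reach(b,b)
reach(b,d)
reach(b,h)
reach(b,j)
reach(c,a)
reach(c,c)
reach(d,a)
reach(d,b)
reach(d,d)
reach(d,h)
reach(d,j)
reach(g,a)
reach(g,b)
reach(g,d)
reach(g,h)
reach(g,j)
reach(h,a)
reach(h,b)
reach(h,d)
reach(h,h)
reach(h,j)
reach(j,a)
reach(j,b)
reach(j,d)
reach(j,h)
reach(j,j)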